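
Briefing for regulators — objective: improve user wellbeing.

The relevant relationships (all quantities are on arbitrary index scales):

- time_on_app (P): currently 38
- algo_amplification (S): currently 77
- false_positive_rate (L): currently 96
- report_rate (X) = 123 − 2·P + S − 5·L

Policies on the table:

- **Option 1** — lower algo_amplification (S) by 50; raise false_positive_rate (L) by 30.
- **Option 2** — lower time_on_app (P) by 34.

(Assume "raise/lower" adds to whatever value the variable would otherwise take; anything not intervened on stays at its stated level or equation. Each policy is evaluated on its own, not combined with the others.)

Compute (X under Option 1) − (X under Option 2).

-268

Option 1 (S − 50, L + 30):
  P = 38
  S = 77 − 50 = 27
  L = 96 + 30 = 126
  X = 123 − 2·38 + 27 − 5·126 = -556
Option 2 (P − 34):
  P = 38 − 34 = 4
  S = 77
  L = 96
  X = 123 − 2·4 + 77 − 5·96 = -288
X: -556 − (-288) = -268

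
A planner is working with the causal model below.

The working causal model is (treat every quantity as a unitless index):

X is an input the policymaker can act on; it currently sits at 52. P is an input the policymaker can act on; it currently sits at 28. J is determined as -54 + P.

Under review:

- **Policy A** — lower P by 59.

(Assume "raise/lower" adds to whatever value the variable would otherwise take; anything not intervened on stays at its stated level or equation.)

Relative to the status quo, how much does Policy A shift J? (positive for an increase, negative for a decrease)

-59

Baseline:
  P = 28
  J = -54 + 28 = -26
Policy A (P − 59):
  P = 28 − 59 = -31
  J = -54 + (-31) = -85
Change in J: -85 − (-26) = -59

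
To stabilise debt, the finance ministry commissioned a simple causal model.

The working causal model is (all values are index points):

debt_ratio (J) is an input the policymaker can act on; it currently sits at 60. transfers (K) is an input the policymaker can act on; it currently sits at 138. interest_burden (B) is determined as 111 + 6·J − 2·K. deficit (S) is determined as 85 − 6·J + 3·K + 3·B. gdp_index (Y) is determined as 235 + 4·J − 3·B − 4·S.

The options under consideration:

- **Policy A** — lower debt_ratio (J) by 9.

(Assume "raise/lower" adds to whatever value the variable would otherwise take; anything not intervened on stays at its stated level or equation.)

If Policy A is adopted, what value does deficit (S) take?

Policy A (J − 9):
  J = 60 − 9 = 51
  K = 138
  B = 111 + 6·51 − 2·138 = 141
  S = 85 − 6·51 + 3·138 + 3·141 = 616

616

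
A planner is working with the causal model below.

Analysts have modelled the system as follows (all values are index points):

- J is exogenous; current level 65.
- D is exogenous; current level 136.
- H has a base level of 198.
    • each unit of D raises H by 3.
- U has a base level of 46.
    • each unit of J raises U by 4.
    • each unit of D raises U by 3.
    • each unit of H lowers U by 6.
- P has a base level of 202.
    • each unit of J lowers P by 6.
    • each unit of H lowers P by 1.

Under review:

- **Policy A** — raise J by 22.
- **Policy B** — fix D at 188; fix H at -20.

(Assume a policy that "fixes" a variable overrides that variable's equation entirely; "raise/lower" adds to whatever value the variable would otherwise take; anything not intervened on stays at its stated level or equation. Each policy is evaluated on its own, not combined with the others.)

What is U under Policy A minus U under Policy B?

Policy A (J + 22):
  J = 65 + 22 = 87
  D = 136
  H = 198 + 3·136 = 606
  U = 46 + 4·87 + 3·136 − 6·606 = -2834
Policy B (D := 188, H := -20):
  J = 65
  D = 188
  H = -20
  U = 46 + 4·65 + 3·188 − 6·(-20) = 990
U: -2834 − 990 = -3824

-3824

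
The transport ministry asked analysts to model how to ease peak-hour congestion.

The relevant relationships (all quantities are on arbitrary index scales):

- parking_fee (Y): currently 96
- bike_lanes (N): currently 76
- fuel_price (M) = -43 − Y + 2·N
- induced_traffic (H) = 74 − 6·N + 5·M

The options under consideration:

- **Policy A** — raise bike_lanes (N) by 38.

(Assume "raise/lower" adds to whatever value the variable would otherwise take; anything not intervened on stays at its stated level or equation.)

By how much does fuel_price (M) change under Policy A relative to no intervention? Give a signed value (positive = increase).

76

Baseline:
  Y = 96
  N = 76
  M = -43 − 96 + 2·76 = 13
Policy A (N + 38):
  Y = 96
  N = 76 + 38 = 114
  M = -43 − 96 + 2·114 = 89
Change in M: 89 − 13 = 76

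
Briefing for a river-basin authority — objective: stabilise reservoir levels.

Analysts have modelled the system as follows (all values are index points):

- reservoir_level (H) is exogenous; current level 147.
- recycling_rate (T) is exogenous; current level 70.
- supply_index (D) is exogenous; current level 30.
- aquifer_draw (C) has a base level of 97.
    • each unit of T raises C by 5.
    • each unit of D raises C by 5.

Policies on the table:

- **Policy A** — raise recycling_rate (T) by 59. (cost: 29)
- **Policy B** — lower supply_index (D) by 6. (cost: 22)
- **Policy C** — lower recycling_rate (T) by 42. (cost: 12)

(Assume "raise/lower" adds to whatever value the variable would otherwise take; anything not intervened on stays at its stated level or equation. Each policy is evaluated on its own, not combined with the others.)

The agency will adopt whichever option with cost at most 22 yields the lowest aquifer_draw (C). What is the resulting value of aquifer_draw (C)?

387

Policy B (D − 6):
  T = 70
  D = 30 − 6 = 24
  C = 97 + 5·70 + 5·24 = 567
Policy C (T − 42):
  T = 70 − 42 = 28
  D = 30
  C = 97 + 5·28 + 5·30 = 387
Comparing — Policy B: C=567, Policy C: C=387. Lowest is 387 (Policy C).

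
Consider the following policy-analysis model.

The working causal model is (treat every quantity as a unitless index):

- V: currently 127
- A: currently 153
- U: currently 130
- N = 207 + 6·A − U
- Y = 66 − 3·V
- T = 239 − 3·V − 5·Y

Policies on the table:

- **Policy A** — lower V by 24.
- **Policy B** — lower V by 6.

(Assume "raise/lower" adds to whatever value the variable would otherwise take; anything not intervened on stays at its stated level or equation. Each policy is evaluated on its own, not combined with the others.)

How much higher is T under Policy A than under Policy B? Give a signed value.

Policy A (V − 24):
  V = 127 − 24 = 103
  Y = 66 − 3·103 = -243
  T = 239 − 3·103 − 5·(-243) = 1145
Policy B (V − 6):
  V = 127 − 6 = 121
  Y = 66 − 3·121 = -297
  T = 239 − 3·121 − 5·(-297) = 1361
T: 1145 − 1361 = -216

-216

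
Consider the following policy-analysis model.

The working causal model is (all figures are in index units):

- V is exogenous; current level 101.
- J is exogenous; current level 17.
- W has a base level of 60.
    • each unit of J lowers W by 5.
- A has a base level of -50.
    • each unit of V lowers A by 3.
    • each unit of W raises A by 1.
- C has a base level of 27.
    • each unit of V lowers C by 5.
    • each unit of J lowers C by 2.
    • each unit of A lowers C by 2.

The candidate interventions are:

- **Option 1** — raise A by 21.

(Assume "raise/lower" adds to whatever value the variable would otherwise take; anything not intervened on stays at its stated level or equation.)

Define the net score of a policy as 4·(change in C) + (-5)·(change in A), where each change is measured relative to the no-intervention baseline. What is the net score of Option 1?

Baseline:
  V = 101
  J = 17
  W = 60 − 5·17 = -25
  A = -50 − 3·101 + (-25) = -378
  C = 27 − 5·101 − 2·17 − 2·(-378) = 244
Option 1 (A + 21):
  V = 101
  J = 17
  W = 60 − 5·17 = -25
  A = -50 − 3·101 + (-25) (+21 from intervention) = -357
  C = 27 − 5·101 − 2·17 − 2·(-357) = 202
ΔC = 202 − 244 = -42; ΔA = -357 − (-378) = 21
Score = 4·(-42) + (-5)·21 = -273

-273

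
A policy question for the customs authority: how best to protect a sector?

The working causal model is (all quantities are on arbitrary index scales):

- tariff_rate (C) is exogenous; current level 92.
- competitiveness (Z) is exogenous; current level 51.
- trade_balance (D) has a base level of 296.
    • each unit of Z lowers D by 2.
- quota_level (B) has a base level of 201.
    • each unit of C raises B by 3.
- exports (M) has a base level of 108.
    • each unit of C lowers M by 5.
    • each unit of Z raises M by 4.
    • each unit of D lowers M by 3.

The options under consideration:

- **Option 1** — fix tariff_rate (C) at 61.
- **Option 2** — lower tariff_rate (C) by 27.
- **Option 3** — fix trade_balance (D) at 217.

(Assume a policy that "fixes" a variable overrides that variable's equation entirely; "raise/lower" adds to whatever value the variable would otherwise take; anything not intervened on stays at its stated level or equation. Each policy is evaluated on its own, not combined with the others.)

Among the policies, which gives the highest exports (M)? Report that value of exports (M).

-575

Option 1 (C := 61):
  C = 61
  Z = 51
  D = 296 − 2·51 = 194
  M = 108 − 5·61 + 4·51 − 3·194 = -575
Option 2 (C − 27):
  C = 92 − 27 = 65
  Z = 51
  D = 296 − 2·51 = 194
  M = 108 − 5·65 + 4·51 − 3·194 = -595
Option 3 (D := 217):
  C = 92
  Z = 51
  D = 217
  M = 108 − 5·92 + 4·51 − 3·217 = -799
Comparing — Option 1: M=-575, Option 2: M=-595, Option 3: M=-799. Highest is -575 (Option 1).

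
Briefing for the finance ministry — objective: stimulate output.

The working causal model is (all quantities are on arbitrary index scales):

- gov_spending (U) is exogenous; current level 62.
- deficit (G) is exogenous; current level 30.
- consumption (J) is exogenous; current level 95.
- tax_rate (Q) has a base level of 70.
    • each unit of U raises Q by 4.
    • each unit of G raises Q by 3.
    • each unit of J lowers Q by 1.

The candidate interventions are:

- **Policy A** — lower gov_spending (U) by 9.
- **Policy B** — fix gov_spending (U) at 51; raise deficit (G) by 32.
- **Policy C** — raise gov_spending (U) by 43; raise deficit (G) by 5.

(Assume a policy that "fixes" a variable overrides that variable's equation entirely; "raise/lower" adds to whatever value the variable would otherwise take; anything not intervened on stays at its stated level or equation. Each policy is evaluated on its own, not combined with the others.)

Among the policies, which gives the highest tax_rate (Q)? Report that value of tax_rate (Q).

Policy A (U − 9):
  U = 62 − 9 = 53
  G = 30
  J = 95
  Q = 70 + 4·53 + 3·30 − 95 = 277
Policy B (U := 51, G + 32):
  U = 51
  G = 30 + 32 = 62
  J = 95
  Q = 70 + 4·51 + 3·62 − 95 = 365
Policy C (U + 43, G + 5):
  U = 62 + 43 = 105
  G = 30 + 5 = 35
  J = 95
  Q = 70 + 4·105 + 3·35 − 95 = 500
Comparing — Policy A: Q=277, Policy B: Q=365, Policy C: Q=500. Highest is 500 (Policy C).

500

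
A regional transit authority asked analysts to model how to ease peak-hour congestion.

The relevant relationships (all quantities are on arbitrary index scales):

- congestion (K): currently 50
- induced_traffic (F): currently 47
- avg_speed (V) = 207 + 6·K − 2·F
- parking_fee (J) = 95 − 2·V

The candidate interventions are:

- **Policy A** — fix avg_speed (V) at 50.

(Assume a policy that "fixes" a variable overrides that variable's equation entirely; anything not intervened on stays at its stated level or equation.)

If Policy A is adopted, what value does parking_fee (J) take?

Policy A (V := 50):
  K = 50
  F = 47
  V = 50
  J = 95 − 2·50 = -5

-5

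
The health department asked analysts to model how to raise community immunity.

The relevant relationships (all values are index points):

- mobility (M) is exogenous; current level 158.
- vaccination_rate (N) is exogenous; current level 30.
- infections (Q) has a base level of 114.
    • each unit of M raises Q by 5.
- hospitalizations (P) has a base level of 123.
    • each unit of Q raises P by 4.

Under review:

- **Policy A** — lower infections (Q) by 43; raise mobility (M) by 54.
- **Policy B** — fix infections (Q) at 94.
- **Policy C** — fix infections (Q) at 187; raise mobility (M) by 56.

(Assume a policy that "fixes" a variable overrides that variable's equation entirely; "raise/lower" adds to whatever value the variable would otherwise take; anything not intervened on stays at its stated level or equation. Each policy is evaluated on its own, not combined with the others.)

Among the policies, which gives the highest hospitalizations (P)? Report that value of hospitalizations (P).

4647

Policy A (Q − 43, M + 54):
  M = 158 + 54 = 212
  Q = 114 + 5·212 (−43 from intervention) = 1131
  P = 123 + 4·1131 = 4647
Policy B (Q := 94):
  M = 158
  Q = 94
  P = 123 + 4·94 = 499
Policy C (Q := 187, M + 56):
  M = 158 + 56 = 214
  Q = 187
  P = 123 + 4·187 = 871
Comparing — Policy A: P=4647, Policy B: P=499, Policy C: P=871. Highest is 4647 (Policy A).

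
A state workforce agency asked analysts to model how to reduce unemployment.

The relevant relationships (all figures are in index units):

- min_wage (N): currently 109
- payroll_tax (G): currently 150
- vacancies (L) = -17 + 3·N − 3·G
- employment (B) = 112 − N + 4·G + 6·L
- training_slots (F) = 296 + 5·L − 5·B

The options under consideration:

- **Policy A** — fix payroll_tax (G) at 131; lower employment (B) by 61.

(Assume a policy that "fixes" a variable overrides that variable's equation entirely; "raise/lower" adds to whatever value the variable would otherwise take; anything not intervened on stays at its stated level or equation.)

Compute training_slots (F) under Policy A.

Policy A (G := 131, B − 61):
  N = 109
  G = 131
  L = -17 + 3·109 − 3·131 = -83
  B = 112 − 109 + 4·131 + 6·(-83) (−61 from intervention) = -32
  F = 296 + 5·(-83) − 5·(-32) = 41

41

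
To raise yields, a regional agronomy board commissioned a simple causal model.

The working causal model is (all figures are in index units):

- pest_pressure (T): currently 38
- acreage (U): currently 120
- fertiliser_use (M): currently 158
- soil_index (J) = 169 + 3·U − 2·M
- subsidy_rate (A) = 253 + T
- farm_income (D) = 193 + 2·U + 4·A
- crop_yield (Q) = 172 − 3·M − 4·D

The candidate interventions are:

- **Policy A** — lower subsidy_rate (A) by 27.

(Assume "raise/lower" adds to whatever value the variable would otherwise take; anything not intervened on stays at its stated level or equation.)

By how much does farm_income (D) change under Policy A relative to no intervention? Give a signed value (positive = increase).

-108

Baseline:
  T = 38
  U = 120
  A = 253 + 38 = 291
  D = 193 + 2·120 + 4·291 = 1597
Policy A (A − 27):
  T = 38
  U = 120
  A = 253 + 38 (−27 from intervention) = 264
  D = 193 + 2·120 + 4·264 = 1489
Change in D: 1489 − 1597 = -108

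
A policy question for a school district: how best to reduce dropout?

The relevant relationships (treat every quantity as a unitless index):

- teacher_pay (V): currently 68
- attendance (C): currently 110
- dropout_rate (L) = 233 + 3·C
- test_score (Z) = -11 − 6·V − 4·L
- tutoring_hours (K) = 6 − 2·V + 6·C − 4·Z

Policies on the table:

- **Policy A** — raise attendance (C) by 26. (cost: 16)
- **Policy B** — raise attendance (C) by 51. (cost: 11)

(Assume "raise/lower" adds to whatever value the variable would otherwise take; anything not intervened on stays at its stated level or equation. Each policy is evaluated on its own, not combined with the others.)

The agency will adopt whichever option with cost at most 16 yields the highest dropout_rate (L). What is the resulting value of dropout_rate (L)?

716

Policy A (C + 26):
  C = 110 + 26 = 136
  L = 233 + 3·136 = 641
Policy B (C + 51):
  C = 110 + 51 = 161
  L = 233 + 3·161 = 716
Comparing — Policy A: L=641, Policy B: L=716. Highest is 716 (Policy B).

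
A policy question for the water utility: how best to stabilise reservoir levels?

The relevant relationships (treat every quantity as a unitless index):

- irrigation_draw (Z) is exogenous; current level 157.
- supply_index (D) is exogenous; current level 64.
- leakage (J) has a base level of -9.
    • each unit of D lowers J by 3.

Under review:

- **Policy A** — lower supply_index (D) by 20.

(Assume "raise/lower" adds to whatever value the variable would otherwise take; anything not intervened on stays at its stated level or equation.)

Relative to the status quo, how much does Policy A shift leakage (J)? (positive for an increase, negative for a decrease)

60

Baseline:
  D = 64
  J = -9 − 3·64 = -201
Policy A (D − 20):
  D = 64 − 20 = 44
  J = -9 − 3·44 = -141
Change in J: -141 − (-201) = 60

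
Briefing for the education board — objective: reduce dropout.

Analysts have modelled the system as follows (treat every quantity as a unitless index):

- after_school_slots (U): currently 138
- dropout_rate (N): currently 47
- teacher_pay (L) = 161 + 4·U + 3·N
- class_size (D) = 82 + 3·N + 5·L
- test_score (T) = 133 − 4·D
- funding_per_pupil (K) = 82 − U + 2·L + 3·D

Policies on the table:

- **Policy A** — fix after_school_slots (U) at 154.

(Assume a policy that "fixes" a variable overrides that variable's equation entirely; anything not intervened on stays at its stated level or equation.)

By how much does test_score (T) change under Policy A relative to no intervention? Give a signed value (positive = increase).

-1280

Baseline:
  U = 138
  N = 47
  L = 161 + 4·138 + 3·47 = 854
  D = 82 + 3·47 + 5·854 = 4493
  T = 133 − 4·4493 = -17839
Policy A (U := 154):
  U = 154
  N = 47
  L = 161 + 4·154 + 3·47 = 918
  D = 82 + 3·47 + 5·918 = 4813
  T = 133 − 4·4813 = -19119
Change in T: -19119 − (-17839) = -1280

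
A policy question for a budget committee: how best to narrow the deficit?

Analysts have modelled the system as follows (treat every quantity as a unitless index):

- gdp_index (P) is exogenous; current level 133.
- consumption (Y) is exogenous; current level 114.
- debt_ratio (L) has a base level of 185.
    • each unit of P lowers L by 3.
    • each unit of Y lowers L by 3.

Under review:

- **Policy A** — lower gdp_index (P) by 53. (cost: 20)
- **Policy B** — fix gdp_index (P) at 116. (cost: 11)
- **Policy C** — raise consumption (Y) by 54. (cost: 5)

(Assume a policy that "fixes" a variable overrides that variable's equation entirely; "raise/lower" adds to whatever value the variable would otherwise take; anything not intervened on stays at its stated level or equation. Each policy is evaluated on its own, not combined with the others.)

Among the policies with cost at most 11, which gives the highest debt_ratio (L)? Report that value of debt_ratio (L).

Policy B (P := 116):
  P = 116
  Y = 114
  L = 185 − 3·116 − 3·114 = -505
Policy C (Y + 54):
  P = 133
  Y = 114 + 54 = 168
  L = 185 − 3·133 − 3·168 = -718
Comparing — Policy B: L=-505, Policy C: L=-718. Highest is -505 (Policy B).

-505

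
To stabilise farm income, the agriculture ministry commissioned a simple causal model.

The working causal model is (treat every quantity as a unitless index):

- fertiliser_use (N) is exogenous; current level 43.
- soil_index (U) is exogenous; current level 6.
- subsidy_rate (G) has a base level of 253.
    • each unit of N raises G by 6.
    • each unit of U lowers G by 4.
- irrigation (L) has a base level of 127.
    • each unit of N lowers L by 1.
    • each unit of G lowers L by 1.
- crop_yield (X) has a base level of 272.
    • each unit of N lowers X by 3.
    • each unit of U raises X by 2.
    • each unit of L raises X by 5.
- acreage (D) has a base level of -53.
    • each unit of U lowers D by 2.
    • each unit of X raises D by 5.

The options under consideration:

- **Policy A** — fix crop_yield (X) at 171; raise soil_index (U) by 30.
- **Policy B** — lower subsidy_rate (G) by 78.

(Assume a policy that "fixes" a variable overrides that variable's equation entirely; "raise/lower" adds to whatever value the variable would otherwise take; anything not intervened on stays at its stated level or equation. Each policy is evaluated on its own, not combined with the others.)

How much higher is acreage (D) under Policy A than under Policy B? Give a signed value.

Policy A (X := 171, U + 30):
  N = 43
  U = 6 + 30 = 36
  G = 253 + 6·43 − 4·36 = 367
  L = 127 − 43 − 367 = -283
  X = 171
  D = -53 − 2·36 + 5·171 = 730
Policy B (G − 78):
  N = 43
  U = 6
  G = 253 + 6·43 − 4·6 (−78 from intervention) = 409
  L = 127 − 43 − 409 = -325
  X = 272 − 3·43 + 2·6 + 5·(-325) = -1470
  D = -53 − 2·6 + 5·(-1470) = -7415
D: 730 − (-7415) = 8145

8145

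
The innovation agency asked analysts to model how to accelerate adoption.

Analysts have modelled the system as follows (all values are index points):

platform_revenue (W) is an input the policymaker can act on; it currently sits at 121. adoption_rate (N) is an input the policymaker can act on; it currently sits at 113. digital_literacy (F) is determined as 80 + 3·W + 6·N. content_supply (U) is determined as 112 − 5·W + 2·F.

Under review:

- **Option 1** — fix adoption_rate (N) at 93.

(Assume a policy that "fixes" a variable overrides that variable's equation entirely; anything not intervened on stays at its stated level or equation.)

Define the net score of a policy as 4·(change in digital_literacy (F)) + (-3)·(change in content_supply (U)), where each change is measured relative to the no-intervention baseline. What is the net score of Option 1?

240

Baseline:
  W = 121
  N = 113
  F = 80 + 3·121 + 6·113 = 1121
  U = 112 − 5·121 + 2·1121 = 1749
Option 1 (N := 93):
  W = 121
  N = 93
  F = 80 + 3·121 + 6·93 = 1001
  U = 112 − 5·121 + 2·1001 = 1509
ΔF = 1001 − 1121 = -120; ΔU = 1509 − 1749 = -240
Score = 4·(-120) + (-3)·(-240) = 240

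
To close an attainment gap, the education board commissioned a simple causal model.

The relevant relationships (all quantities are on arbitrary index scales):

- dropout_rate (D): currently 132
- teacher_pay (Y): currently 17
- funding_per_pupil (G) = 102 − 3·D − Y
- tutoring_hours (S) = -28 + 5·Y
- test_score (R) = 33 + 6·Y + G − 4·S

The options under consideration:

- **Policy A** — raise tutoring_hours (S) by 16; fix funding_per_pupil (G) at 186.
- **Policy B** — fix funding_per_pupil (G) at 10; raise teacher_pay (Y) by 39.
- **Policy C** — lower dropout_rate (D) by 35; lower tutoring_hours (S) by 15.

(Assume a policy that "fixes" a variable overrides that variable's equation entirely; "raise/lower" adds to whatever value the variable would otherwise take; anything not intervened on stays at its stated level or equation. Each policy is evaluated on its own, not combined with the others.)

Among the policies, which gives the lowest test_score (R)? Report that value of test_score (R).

-629

Policy A (S + 16, G := 186):
  D = 132
  Y = 17
  G = 186
  S = -28 + 5·17 (+16 from intervention) = 73
  R = 33 + 6·17 + 186 − 4·73 = 29
Policy B (G := 10, Y + 39):
  D = 132
  Y = 17 + 39 = 56
  G = 10
  S = -28 + 5·56 = 252
  R = 33 + 6·56 + 10 − 4·252 = -629
Policy C (D − 35, S − 15):
  D = 132 − 35 = 97
  Y = 17
  G = 102 − 3·97 − 17 = -206
  S = -28 + 5·17 (−15 from intervention) = 42
  R = 33 + 6·17 + (-206) − 4·42 = -239
Comparing — Policy A: R=29, Policy B: R=-629, Policy C: R=-239. Lowest is -629 (Policy B).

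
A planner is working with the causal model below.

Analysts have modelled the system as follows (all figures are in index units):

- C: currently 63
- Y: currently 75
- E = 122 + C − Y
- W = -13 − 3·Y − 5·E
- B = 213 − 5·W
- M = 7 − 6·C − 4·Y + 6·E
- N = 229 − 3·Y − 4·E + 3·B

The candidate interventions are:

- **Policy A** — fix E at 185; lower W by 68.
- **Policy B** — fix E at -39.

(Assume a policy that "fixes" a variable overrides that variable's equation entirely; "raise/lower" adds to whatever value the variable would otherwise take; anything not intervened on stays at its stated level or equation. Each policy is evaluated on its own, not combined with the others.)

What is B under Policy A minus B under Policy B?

5940

Policy A (E := 185, W − 68):
  C = 63
  Y = 75
  E = 185
  W = -13 − 3·75 − 5·185 (−68 from intervention) = -1231
  B = 213 − 5·(-1231) = 6368
Policy B (E := -39):
  C = 63
  Y = 75
  E = -39
  W = -13 − 3·75 − 5·(-39) = -43
  B = 213 − 5·(-43) = 428
B: 6368 − 428 = 5940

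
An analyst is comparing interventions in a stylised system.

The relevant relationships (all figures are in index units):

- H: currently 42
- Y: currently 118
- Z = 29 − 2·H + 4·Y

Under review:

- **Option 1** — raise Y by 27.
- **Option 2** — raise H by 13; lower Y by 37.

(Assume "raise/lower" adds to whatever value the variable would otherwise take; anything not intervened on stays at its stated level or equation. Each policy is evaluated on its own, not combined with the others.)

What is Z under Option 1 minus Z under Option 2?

Option 1 (Y + 27):
  H = 42
  Y = 118 + 27 = 145
  Z = 29 − 2·42 + 4·145 = 525
Option 2 (H + 13, Y − 37):
  H = 42 + 13 = 55
  Y = 118 − 37 = 81
  Z = 29 − 2·55 + 4·81 = 243
Z: 525 − 243 = 282

282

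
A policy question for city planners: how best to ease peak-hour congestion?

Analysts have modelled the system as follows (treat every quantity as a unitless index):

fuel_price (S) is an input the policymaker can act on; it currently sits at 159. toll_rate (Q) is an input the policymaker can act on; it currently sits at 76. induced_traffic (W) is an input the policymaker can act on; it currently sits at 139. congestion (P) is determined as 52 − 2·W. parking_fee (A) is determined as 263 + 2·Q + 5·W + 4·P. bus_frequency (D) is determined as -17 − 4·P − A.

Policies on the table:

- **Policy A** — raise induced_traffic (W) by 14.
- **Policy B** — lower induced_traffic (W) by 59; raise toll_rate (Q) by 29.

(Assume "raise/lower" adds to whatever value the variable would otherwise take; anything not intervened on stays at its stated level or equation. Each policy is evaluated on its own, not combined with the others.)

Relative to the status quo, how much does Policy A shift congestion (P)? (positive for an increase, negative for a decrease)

-28

Baseline:
  W = 139
  P = 52 − 2·139 = -226
Policy A (W + 14):
  W = 139 + 14 = 153
  P = 52 − 2·153 = -254
Change in P: -254 − (-226) = -28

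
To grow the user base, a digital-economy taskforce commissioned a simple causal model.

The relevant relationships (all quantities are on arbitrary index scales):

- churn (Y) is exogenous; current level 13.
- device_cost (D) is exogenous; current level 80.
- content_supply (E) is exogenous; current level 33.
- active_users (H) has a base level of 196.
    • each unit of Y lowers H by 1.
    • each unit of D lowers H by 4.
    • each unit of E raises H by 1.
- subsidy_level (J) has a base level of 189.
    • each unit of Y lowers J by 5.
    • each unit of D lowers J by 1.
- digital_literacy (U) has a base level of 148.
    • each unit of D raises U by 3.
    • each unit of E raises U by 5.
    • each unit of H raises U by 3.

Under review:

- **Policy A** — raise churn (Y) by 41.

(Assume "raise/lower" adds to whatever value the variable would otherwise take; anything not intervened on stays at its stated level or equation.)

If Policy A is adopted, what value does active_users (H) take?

Policy A (Y + 41):
  Y = 13 + 41 = 54
  D = 80
  E = 33
  H = 196 − 54 − 4·80 + 33 = -145

-145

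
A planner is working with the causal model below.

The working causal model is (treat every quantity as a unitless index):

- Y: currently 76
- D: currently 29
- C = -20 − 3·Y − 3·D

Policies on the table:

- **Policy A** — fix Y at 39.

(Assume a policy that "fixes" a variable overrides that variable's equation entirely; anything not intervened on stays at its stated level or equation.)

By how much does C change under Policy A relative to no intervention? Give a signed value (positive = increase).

111

Baseline:
  Y = 76
  D = 29
  C = -20 − 3·76 − 3·29 = -335
Policy A (Y := 39):
  Y = 39
  D = 29
  C = -20 − 3·39 − 3·29 = -224
Change in C: -224 − (-335) = 111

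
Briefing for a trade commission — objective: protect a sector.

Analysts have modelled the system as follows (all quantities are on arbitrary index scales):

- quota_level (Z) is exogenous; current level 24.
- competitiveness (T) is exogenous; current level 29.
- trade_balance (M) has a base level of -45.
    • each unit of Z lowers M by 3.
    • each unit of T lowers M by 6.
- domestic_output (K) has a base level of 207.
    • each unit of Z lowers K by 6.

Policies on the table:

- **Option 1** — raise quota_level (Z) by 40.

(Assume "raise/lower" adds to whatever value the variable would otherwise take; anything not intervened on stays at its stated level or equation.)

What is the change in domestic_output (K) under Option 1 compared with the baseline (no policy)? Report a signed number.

-240

Baseline:
  Z = 24
  K = 207 − 6·24 = 63
Option 1 (Z + 40):
  Z = 24 + 40 = 64
  K = 207 − 6·64 = -177
Change in K: -177 − 63 = -240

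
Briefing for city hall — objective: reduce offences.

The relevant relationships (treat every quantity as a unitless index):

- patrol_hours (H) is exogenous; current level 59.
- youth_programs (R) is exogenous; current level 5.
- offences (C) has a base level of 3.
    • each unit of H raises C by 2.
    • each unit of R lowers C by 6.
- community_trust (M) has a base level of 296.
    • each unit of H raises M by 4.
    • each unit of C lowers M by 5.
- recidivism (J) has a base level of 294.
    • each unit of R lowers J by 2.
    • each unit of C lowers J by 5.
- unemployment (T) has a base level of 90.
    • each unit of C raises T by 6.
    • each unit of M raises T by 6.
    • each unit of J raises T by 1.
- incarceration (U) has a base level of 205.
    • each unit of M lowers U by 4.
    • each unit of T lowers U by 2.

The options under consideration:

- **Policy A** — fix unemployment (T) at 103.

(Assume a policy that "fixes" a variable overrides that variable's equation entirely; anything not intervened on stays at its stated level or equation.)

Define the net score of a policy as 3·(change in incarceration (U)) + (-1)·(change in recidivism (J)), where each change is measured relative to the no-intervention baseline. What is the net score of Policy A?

4944

Baseline:
  H = 59
  R = 5
  C = 3 + 2·59 − 6·5 = 91
  M = 296 + 4·59 − 5·91 = 77
  J = 294 − 2·5 − 5·91 = -171
  T = 90 + 6·91 + 6·77 + (-171) = 927
  U = 205 − 4·77 − 2·927 = -1957
Policy A (T := 103):
  H = 59
  R = 5
  C = 3 + 2·59 − 6·5 = 91
  M = 296 + 4·59 − 5·91 = 77
  J = 294 − 2·5 − 5·91 = -171
  T = 103
  U = 205 − 4·77 − 2·103 = -309
ΔU = -309 − (-1957) = 1648; ΔJ = -171 − (-171) = 0
Score = 3·1648 + (-1)·0 = 4944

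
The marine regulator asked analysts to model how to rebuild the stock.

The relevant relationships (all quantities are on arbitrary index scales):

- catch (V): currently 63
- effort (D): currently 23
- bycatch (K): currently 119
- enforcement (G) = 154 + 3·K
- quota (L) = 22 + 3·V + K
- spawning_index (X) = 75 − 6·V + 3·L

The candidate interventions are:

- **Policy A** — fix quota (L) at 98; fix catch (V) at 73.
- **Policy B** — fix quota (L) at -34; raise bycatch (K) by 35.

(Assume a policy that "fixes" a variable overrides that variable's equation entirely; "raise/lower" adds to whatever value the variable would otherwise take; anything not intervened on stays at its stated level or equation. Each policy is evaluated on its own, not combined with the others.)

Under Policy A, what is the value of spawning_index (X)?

Policy A (L := 98, V := 73):
  V = 73
  K = 119
  L = 98
  X = 75 − 6·73 + 3·98 = -69

-69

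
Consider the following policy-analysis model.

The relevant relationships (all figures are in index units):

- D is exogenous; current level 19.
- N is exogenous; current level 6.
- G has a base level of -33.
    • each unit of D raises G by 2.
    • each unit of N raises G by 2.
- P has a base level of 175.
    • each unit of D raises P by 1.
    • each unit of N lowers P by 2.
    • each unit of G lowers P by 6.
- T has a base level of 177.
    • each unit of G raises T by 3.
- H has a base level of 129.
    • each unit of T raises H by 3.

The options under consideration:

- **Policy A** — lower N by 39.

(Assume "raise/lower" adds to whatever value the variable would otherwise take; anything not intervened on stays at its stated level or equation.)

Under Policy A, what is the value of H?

Policy A (N − 39):
  D = 19
  N = 6 − 39 = -33
  G = -33 + 2·19 + 2·(-33) = -61
  T = 177 + 3·(-61) = -6
  H = 129 + 3·(-6) = 111

111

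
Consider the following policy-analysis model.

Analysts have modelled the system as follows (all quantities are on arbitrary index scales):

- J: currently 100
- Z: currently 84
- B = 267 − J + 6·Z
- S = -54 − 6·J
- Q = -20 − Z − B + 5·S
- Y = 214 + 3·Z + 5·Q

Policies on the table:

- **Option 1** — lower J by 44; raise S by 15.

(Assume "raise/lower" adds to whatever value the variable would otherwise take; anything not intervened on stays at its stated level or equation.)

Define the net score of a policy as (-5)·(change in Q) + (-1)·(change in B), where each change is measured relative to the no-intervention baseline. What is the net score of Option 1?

-6799

Baseline:
  J = 100
  Z = 84
  B = 267 − 100 + 6·84 = 671
  S = -54 − 6·100 = -654
  Q = -20 − 84 − 671 + 5·(-654) = -4045
Option 1 (J − 44, S + 15):
  J = 100 − 44 = 56
  Z = 84
  B = 267 − 56 + 6·84 = 715
  S = -54 − 6·56 (+15 from intervention) = -375
  Q = -20 − 84 − 715 + 5·(-375) = -2694
ΔQ = -2694 − (-4045) = 1351; ΔB = 715 − 671 = 44
Score = (-5)·1351 + (-1)·44 = -6799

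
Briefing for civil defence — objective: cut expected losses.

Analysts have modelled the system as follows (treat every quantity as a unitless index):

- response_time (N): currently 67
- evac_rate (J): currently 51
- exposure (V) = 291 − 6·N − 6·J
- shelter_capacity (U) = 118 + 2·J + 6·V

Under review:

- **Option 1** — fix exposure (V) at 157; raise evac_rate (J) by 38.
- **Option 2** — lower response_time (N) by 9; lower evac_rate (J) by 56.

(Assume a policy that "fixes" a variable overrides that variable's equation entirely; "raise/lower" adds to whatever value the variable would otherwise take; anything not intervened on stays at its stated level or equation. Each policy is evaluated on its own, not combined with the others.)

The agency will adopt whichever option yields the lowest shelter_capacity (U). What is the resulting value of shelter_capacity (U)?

Option 1 (V := 157, J + 38):
  N = 67
  J = 51 + 38 = 89
  V = 157
  U = 118 + 2·89 + 6·157 = 1238
Option 2 (N − 9, J − 56):
  N = 67 − 9 = 58
  J = 51 − 56 = -5
  V = 291 − 6·58 − 6·(-5) = -27
  U = 118 + 2·(-5) + 6·(-27) = -54
Comparing — Option 1: U=1238, Option 2: U=-54. Lowest is -54 (Option 2).

-54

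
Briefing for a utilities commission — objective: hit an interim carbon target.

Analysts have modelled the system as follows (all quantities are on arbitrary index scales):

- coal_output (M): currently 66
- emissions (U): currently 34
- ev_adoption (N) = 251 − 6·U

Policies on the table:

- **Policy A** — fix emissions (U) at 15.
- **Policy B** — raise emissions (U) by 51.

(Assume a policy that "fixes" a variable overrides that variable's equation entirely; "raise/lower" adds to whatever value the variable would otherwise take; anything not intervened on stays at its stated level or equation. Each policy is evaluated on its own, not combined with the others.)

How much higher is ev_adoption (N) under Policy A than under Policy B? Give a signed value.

Policy A (U := 15):
  U = 15
  N = 251 − 6·15 = 161
Policy B (U + 51):
  U = 34 + 51 = 85
  N = 251 − 6·85 = -259
N: 161 − (-259) = 420

420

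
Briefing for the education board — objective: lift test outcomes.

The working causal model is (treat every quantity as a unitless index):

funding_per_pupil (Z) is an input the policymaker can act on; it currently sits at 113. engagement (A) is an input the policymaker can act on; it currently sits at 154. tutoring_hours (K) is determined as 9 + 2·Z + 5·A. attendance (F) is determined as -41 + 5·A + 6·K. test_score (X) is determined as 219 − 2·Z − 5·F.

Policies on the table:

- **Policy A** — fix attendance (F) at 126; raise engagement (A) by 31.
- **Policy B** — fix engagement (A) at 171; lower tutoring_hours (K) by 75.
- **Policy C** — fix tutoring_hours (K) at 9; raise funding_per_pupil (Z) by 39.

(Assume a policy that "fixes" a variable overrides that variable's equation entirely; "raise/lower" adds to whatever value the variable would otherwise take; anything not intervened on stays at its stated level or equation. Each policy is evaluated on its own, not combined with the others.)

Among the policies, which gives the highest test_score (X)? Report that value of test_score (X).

Policy A (F := 126, A + 31):
  Z = 113
  A = 154 + 31 = 185
  K = 9 + 2·113 + 5·185 = 1160
  F = 126
  X = 219 − 2·113 − 5·126 = -637
Policy B (A := 171, K − 75):
  Z = 113
  A = 171
  K = 9 + 2·113 + 5·171 (−75 from intervention) = 1015
  F = -41 + 5·171 + 6·1015 = 6904
  X = 219 − 2·113 − 5·6904 = -34527
Policy C (K := 9, Z + 39):
  Z = 113 + 39 = 152
  A = 154
  K = 9
  F = -41 + 5·154 + 6·9 = 783
  X = 219 − 2·152 − 5·783 = -4000
Comparing — Policy A: X=-637, Policy B: X=-34527, Policy C: X=-4000. Highest is -637 (Policy A).

-637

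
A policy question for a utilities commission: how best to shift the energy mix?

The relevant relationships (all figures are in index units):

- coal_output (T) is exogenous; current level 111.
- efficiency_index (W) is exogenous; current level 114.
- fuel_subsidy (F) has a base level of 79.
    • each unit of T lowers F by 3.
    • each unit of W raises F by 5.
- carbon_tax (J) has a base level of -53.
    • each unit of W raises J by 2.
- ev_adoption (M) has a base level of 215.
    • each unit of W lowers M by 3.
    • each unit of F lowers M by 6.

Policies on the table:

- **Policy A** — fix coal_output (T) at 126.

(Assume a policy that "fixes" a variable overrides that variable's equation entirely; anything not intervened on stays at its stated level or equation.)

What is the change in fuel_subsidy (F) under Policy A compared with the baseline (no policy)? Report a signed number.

-45

Baseline:
  T = 111
  W = 114
  F = 79 − 3·111 + 5·114 = 316
Policy A (T := 126):
  T = 126
  W = 114
  F = 79 − 3·126 + 5·114 = 271
Change in F: 271 − 316 = -45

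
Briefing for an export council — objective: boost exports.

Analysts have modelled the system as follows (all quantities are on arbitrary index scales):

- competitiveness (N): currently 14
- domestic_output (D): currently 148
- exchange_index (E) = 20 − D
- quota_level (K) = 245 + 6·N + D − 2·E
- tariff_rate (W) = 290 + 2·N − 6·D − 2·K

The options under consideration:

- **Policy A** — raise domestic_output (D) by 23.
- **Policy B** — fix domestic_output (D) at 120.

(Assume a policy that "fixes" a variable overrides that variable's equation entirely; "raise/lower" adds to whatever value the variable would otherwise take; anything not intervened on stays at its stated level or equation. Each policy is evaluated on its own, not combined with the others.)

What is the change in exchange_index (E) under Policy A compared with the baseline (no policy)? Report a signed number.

-23

Baseline:
  D = 148
  E = 20 − 148 = -128
Policy A (D + 23):
  D = 148 + 23 = 171
  E = 20 − 171 = -151
Change in E: -151 − (-128) = -23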